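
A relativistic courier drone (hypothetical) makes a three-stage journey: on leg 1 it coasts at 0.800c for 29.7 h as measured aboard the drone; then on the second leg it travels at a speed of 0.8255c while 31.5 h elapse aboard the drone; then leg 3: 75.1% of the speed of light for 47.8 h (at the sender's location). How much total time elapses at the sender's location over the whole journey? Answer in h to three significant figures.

Leg 1: γ = 1/√(1 − 0.800²) = 5/3 ≈ 1.667; Δt_1 = 1.667 × 29.7 = 49.50 h.
Leg 2: γ = 1/√(1 − 0.8255²) = 1/√0.3185 = 1.772; Δt_2 = 1.772 × 31.5 = 55.81 h.
Leg 3: 47.8 h is already measured at the sender's location.
Total: 49.50 + 55.81 + 47.80 h.

Δt = 153 h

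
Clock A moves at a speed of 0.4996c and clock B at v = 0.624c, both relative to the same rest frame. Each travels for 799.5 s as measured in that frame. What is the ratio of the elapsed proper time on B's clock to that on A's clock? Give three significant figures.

τ_B/τ_A = 0.902

A: γ = 1/√(1 − 0.4996²) = 1/√0.7504 = 1.154. B: γ = 1/√(1 − 0.624²) = 1/√0.6106 = 1.280.
τ_A/τ_B = γ_B/γ_A = 1.280/1.154 = 1.109, so τ_B/τ_A = 0.9021.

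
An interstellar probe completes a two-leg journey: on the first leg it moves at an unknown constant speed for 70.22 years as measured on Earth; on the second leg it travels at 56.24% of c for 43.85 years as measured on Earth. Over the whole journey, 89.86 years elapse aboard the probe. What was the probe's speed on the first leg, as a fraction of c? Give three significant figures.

β = 0.646

Leg 1: speed unknown; τ_1 = 70.22/γ_1.
Leg 2: β = 0.5624; γ = 1/√(1 − 0.5624²) = 1/√0.6837 = 1.209; τ_2 = 43.85/1.209 = 36.26 years.
Total proper time: τ_1 + 36.26 = 89.86, so τ_1 = 89.86 − 36.26 = 53.60 years.
γ_1 = 70.22/53.60 = 1.310; β = √(1 − 1/γ²) = √0.4173.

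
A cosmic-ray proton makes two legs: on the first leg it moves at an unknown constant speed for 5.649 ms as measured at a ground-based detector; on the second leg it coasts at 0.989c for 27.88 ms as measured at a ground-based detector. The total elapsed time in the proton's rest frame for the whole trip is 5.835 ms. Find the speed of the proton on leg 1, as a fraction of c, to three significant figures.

Leg 1: speed unknown; τ_1 = 5.649/γ_1.
Leg 2: γ = 1/√(1 − 0.989²) = 1/√0.02188 = 6.761; τ_2 = 27.88/6.761 = 4.124 ms.
Total proper time: τ_1 + 4.124 = 5.835, so τ_1 = 5.835 − 4.124 = 1.711 ms.
γ_1 = 5.649/1.711 = 3.301; β = √(1 − 1/γ²) = √0.9082.

β = 0.953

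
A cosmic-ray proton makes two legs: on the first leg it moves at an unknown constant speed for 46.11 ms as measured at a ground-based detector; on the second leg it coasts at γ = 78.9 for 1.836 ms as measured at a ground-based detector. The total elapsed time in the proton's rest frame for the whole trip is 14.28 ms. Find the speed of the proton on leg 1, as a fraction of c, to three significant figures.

Leg 1: speed unknown; τ_1 = 46.11/γ_1.
Leg 2: γ = 78.9; τ_2 = 1.836/78.90 = 0.02327 ms.
Total proper time: τ_1 + 0.02327 = 14.28, so τ_1 = 14.28 − 0.02327 = 14.26 ms.
γ_1 = 46.11/14.26 = 3.234; β = √(1 − 1/γ²) = √0.9044.

β = 0.951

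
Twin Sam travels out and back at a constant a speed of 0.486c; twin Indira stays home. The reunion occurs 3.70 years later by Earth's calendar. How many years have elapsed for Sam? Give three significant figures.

τ = 3.23 years

γ = 1/√(1 − 0.486²) = 1/√0.7638 = 1.144
Sam's clock measures proper time along the trip: τ = Δt/γ = 3.70/1.144 years.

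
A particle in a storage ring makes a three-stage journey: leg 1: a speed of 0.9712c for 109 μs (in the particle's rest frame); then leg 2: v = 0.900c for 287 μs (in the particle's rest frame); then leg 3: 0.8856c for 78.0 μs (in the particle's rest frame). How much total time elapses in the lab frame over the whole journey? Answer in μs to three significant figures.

Leg 1: γ = 1/√(1 − 0.9712²) = 1/√0.05677 = 4.197; Δt_1 = 4.197 × 109 = 457.5 μs.
Leg 2: γ = 1/√(1 − 0.900²) = 1/√0.1900 = 2.294; Δt_2 = 2.294 × 287 = 658.4 μs.
Leg 3: γ = 1/√(1 − 0.8856²) = 1/√0.2157 = 2.153; Δt_3 = 2.153 × 78.0 = 167.9 μs.
Total: 457.5 + 658.4 + 167.9 μs.

Δt = 1280 μs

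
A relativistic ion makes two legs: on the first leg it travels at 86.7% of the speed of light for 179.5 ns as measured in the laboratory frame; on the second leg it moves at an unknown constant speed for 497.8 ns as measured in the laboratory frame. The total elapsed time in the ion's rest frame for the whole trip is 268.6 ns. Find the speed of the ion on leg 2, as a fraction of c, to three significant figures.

Leg 1: β = 0.867; γ = 1/√(1 − 0.867²) = 1/√0.2483 = 2.007; τ_1 = 179.5/2.007 = 89.45 ns.
Leg 2: speed unknown; τ_2 = 497.8/γ_2.
Total proper time: 89.45 + τ_2 = 268.6, so τ_2 = 268.6 − 89.45 = 179.2 ns.
γ_2 = 497.8/179.2 = 2.779; β = √(1 − 1/γ²) = √0.8705.

β = 0.933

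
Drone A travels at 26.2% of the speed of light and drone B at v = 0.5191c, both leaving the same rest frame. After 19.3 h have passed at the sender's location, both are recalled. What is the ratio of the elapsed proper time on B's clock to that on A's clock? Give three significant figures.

τ_B/τ_A = 0.886

A: β = 0.262; γ = 1/√(1 − 0.262²) = 1/√0.9314 = 1.036. B: γ = 1/√(1 − 0.5191²) = 1/√0.7305 = 1.170.
τ_A/τ_B = γ_B/γ_A = 1.170/1.036 = 1.129, so τ_B/τ_A = 0.8857.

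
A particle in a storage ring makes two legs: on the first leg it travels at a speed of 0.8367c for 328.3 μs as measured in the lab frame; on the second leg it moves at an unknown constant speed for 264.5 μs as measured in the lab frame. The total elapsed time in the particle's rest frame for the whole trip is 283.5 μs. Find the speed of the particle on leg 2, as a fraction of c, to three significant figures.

Leg 1: γ = 1/√(1 − 0.8367²) = 1/√0.2999 = 1.826; τ_1 = 328.3/1.826 = 179.8 μs.
Leg 2: speed unknown; τ_2 = 264.5/γ_2.
Total proper time: 179.8 + τ_2 = 283.5, so τ_2 = 283.5 − 179.8 = 103.7 μs.
γ_2 = 264.5/103.7 = 2.551; β = √(1 − 1/γ²) = √0.8463.

β = 0.920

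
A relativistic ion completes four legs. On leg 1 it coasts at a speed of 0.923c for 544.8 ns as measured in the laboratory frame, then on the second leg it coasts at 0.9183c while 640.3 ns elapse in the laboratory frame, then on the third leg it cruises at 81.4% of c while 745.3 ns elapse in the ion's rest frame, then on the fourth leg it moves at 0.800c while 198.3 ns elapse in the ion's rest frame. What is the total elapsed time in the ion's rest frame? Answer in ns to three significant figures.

Leg 1: γ = 1/√(1 − 0.923²) = 1/√0.1481 = 2.599; τ_1 = 544.8/2.599 = 209.6 ns.
Leg 2: γ = 1/√(1 − 0.9183²) = 1/√0.1567 = 2.526; τ_2 = 640.3/2.526 = 253.5 ns.
Leg 3: 745.3 ns is already measured in the ion's rest frame.
Leg 4: 198.3 ns is already measured in the ion's rest frame.
Total: 209.6 + 253.5 + 745.3 + 198.3 ns.

τ = 1410 ns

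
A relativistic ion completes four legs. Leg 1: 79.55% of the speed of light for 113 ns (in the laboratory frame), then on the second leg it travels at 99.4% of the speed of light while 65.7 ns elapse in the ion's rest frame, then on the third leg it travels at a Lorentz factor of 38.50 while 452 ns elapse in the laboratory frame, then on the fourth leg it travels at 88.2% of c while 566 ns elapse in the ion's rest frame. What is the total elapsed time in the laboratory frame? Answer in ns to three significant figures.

Leg 1: 113 ns is already measured in the laboratory frame.
Leg 2: β = 0.994; γ = 1/√(1 − 0.994²) = 1/√0.01196 = 9.142; Δt_2 = 9.142 × 65.7 = 600.7 ns.
Leg 3: 452 ns is already measured in the laboratory frame.
Leg 4: β = 0.882; γ = 1/√(1 − 0.882²) = 1/√0.2221 = 2.122; Δt_4 = 2.122 × 566 = 1201 ns.
Total: 113.0 + 600.7 + 452.0 + 1201 ns.

Δt = 2370 ns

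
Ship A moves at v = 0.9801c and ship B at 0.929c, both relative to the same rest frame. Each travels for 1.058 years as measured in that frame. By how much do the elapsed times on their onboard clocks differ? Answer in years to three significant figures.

|τ_A − τ_B| = 0.182 years

A: γ = 1/√(1 − 0.9801²) = 1/√0.03940 = 5.038; τ_A = 1.058/5.038 = 0.2100 years.
B: γ = 1/√(1 − 0.929²) = 1/√0.1370 = 2.702; τ_B = 1.058/2.702 = 0.3915 years.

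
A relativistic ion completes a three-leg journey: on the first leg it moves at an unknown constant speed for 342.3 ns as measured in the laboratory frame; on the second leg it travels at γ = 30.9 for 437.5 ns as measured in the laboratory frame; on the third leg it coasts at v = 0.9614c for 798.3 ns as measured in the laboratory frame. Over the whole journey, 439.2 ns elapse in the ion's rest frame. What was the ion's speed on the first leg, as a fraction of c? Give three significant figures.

β = 0.800

Leg 1: speed unknown; τ_1 = 342.3/γ_1.
Leg 2: γ = 30.9; τ_2 = 437.5/30.90 = 14.16 ns.
Leg 3: γ = 1/√(1 − 0.9614²) = 1/√0.07571 = 3.634; τ_3 = 798.3/3.634 = 219.7 ns.
Total proper time: τ_1 + 14.16 + 219.7 = 439.2, so τ_1 = 439.2 − 233.8 = 205.4 ns.
γ_1 = 342.3/205.4 = 1.667; β = √(1 − 1/γ²) = √0.6400.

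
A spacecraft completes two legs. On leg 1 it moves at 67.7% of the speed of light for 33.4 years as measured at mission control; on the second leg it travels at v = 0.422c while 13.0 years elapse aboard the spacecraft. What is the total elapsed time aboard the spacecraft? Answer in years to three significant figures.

Leg 1: β = 0.677; γ = 1/√(1 − 0.677²) = 1/√0.5417 = 1.359; τ_1 = 33.4/1.359 = 24.58 years.
Leg 2: 13.0 years is already measured aboard the spacecraft.
Total: 24.58 + 13.00 years.

τ = 37.6 years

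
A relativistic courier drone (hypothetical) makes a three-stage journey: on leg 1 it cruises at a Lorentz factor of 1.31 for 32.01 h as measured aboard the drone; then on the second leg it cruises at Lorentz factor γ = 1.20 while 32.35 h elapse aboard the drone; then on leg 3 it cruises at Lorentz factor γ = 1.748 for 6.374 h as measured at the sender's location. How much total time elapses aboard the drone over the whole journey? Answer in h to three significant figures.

τ = 68.0 h

Leg 1: 32.01 h is already measured aboard the drone.
Leg 2: 32.35 h is already measured aboard the drone.
Leg 3: γ = 1.748; τ_3 = 6.374/1.748 = 3.646 h.
Total: 32.01 + 32.35 + 3.646 h.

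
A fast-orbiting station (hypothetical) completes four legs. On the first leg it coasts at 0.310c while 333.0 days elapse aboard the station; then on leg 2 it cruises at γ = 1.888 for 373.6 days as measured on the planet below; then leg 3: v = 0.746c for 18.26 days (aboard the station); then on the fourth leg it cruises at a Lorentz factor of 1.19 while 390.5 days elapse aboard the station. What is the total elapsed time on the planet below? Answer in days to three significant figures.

Δt = 1220 days

Leg 1: γ = 1/√(1 − 0.310²) = 1/√0.9039 = 1.052; Δt_1 = 1.052 × 333.0 = 350.3 days.
Leg 2: 373.6 days is already measured on the planet below.
Leg 3: γ = 1/√(1 − 0.746²) = 1/√0.4435 = 1.502; Δt_3 = 1.502 × 18.26 = 27.42 days.
Leg 4: γ = 1.19; Δt_4 = 1.190 × 390.5 = 464.7 days.
Total: 350.3 + 373.6 + 27.42 + 464.7 days.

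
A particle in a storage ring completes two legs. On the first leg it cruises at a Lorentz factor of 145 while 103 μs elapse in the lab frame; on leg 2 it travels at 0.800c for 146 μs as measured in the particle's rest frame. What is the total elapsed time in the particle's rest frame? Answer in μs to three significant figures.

Leg 1: γ = 145; τ_1 = 103/145.0 = 0.7103 μs.
Leg 2: 146 μs is already measured in the particle's rest frame.
Total: 0.7103 + 146.0 μs.

τ = 147 μs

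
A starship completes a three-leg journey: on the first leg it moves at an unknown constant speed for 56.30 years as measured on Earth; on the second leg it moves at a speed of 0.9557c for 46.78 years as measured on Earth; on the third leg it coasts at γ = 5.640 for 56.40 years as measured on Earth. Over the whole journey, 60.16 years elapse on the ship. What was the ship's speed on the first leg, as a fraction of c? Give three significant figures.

β = 0.763

Leg 1: speed unknown; τ_1 = 56.30/γ_1.
Leg 2: γ = 1/√(1 − 0.9557²) = 1/√0.08664 = 3.397; τ_2 = 46.78/3.397 = 13.77 years.
Leg 3: γ = 5.640; τ_3 = 56.40/5.640 = 10.00 years.
Total proper time: τ_1 + 13.77 + 10.00 = 60.16, so τ_1 = 60.16 − 23.77 = 36.39 years.
γ_1 = 56.30/36.39 = 1.547; β = √(1 − 1/γ²) = √0.5822.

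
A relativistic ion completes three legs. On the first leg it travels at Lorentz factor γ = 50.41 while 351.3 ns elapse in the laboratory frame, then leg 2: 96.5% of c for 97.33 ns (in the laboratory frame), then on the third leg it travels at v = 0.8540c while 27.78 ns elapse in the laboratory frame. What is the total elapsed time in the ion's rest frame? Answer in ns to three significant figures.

τ = 46.9 ns

Leg 1: γ = 50.41; τ_1 = 351.3/50.41 = 6.969 ns.
Leg 2: β = 0.965; γ = 1/√(1 − 0.965²) = 1/√0.06878 = 3.813; τ_2 = 97.33/3.813 = 25.52 ns.
Leg 3: γ = 1/√(1 − 0.8540²) = 1/√0.2707 = 1.922; τ_3 = 27.78/1.922 = 14.45 ns.
Total: 6.969 + 25.52 + 14.45 ns.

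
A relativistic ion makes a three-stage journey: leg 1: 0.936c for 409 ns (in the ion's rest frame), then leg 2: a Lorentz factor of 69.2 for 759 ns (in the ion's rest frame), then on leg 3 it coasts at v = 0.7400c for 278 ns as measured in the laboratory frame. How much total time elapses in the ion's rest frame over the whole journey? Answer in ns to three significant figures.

τ = 1350 ns

Leg 1: 409 ns is already measured in the ion's rest frame.
Leg 2: 759 ns is already measured in the ion's rest frame.
Leg 3: γ = 1/√(1 − 0.7400²) = 1/√0.4524 = 1.487; τ_3 = 278/1.487 = 187.0 ns.
Total: 409.0 + 759.0 + 187.0 ns.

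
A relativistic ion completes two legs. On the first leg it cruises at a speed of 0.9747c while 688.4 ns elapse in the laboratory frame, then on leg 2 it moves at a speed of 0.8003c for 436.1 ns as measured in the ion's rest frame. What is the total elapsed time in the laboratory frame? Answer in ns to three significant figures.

Leg 1: 688.4 ns is already measured in the laboratory frame.
Leg 2: γ = 1/√(1 − 0.8003²) = 1/√0.3595 = 1.668; Δt_2 = 1.668 × 436.1 = 727.3 ns.
Total: 688.4 + 727.3 ns.

Δt = 1420 ns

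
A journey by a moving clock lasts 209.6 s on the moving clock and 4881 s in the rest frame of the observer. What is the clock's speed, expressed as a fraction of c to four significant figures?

The proper time is measured on the moving clock (both events occur at the clock's location); Δt is measured in the rest frame of the observer. γ = Δt/τ = 4881/209.6 = 23.29.
β = √(1 − 1/γ²) = √(1 − 0.001844) = √0.9982

β = 0.9991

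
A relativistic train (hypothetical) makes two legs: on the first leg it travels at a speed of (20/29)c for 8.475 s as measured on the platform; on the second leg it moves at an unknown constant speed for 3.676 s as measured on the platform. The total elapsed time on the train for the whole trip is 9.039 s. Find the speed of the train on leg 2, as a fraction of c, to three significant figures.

β = 0.614

Leg 1: γ = 1/√(1 − (20/29)²) = 29/21 ≈ 1.381; τ_1 = 8.475/1.381 = 6.137 s.
Leg 2: speed unknown; τ_2 = 3.676/γ_2.
Total proper time: 6.137 + τ_2 = 9.039, so τ_2 = 9.039 − 6.137 = 2.902 s.
γ_2 = 3.676/2.902 = 1.267; β = √(1 − 1/γ²) = √0.3768.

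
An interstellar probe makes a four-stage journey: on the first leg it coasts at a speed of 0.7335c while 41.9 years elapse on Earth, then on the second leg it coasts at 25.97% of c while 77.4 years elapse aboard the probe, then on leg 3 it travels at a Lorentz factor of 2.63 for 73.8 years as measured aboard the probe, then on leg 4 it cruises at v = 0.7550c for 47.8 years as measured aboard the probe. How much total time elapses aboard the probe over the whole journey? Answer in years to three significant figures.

Leg 1: γ = 1/√(1 − 0.7335²) = 1/√0.4620 = 1.471; τ_1 = 41.9/1.471 = 28.48 years.
Leg 2: 77.4 years is already measured aboard the probe.
Leg 3: 73.8 years is already measured aboard the probe.
Leg 4: 47.8 years is already measured aboard the probe.
Total: 28.48 + 77.40 + 73.80 + 47.80 years.

τ = 227 years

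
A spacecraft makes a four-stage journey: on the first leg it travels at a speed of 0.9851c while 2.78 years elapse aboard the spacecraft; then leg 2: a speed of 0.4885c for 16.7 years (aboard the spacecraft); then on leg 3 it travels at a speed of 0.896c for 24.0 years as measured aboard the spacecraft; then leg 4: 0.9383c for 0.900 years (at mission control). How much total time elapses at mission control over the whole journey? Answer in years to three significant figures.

Δt = 90.3 years

Leg 1: γ = 1/√(1 − 0.9851²) = 1/√0.02958 = 5.815; Δt_1 = 5.815 × 2.78 = 16.16 years.
Leg 2: γ = 1/√(1 − 0.4885²) = 1/√0.7614 = 1.146; Δt_2 = 1.146 × 16.7 = 19.14 years.
Leg 3: γ = 1/√(1 − 0.896²) = 1/√0.1972 = 2.252; Δt_3 = 2.252 × 24.0 = 54.05 years.
Leg 4: 0.900 years is already measured at mission control.
Total: 16.16 + 19.14 + 54.05 + 0.9000 years.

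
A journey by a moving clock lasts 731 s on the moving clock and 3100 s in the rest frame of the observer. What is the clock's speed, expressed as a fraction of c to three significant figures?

β = 0.972

The proper time is measured on the moving clock (both events occur at the clock's location); Δt is measured in the rest frame of the observer. γ = Δt/τ = 3100/731 = 4.241.
β = √(1 − 1/γ²) = √(1 − 0.05560) = √0.9444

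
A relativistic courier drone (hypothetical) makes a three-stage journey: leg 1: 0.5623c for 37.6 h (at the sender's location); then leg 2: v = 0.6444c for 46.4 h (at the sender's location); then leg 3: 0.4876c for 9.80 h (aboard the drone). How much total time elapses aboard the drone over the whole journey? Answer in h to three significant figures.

τ = 76.4 h

Leg 1: γ = 1/√(1 − 0.5623²) = 1/√0.6838 = 1.209; τ_1 = 37.6/1.209 = 31.09 h.
Leg 2: γ = 1/√(1 − 0.6444²) = 1/√0.5847 = 1.308; τ_2 = 46.4/1.308 = 35.48 h.
Leg 3: 9.80 h is already measured aboard the drone.
Total: 31.09 + 35.48 + 9.800 h.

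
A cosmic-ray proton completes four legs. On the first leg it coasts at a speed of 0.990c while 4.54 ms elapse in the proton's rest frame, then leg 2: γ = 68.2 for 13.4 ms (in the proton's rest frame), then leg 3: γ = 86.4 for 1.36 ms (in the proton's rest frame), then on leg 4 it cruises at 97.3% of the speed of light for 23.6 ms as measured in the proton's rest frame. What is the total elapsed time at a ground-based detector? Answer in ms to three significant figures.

Leg 1: γ = 1/√(1 − 0.990²) = 1/√0.01990 = 7.089; Δt_1 = 7.089 × 4.54 = 32.18 ms.
Leg 2: γ = 68.2; Δt_2 = 68.20 × 13.4 = 913.9 ms.
Leg 3: γ = 86.4; Δt_3 = 86.40 × 1.36 = 117.5 ms.
Leg 4: β = 0.973; γ = 1/√(1 − 0.973²) = 1/√0.05327 = 4.333; Δt_4 = 4.333 × 23.6 = 102.3 ms.
Total: 32.18 + 913.9 + 117.5 + 102.3 ms.

Δt = 1170 ms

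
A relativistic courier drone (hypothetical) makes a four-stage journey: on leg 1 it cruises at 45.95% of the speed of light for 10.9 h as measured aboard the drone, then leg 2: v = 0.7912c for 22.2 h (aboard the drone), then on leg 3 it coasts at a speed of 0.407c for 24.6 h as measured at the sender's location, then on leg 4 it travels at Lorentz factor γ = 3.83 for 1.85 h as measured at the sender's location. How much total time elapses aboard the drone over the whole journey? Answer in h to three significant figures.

Leg 1: 10.9 h is already measured aboard the drone.
Leg 2: 22.2 h is already measured aboard the drone.
Leg 3: γ = 1/√(1 − 0.407²) = 1/√0.8344 = 1.095; τ_3 = 24.6/1.095 = 22.47 h.
Leg 4: γ = 3.83; τ_4 = 1.85/3.830 = 0.4830 h.
Total: 10.90 + 22.20 + 22.47 + 0.4830 h.

τ = 56.1 h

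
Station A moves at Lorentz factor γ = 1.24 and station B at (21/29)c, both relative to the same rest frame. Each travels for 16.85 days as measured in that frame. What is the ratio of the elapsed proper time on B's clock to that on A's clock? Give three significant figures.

A: γ = 1.24. B: γ = 1/√(1 − (21/29)²) = 29/20 = 1.450.
τ_A/τ_B = γ_B/γ_A = 1.450/1.240 = 1.169, so τ_B/τ_A = 0.8552.

τ_B/τ_A = 0.855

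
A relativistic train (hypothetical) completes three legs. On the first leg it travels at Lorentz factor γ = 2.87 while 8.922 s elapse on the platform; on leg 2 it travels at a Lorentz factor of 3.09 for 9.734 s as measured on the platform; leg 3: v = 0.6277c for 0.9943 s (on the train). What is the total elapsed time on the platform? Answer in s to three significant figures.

Δt = 19.9 s

Leg 1: 8.922 s is already measured on the platform.
Leg 2: 9.734 s is already measured on the platform.
Leg 3: γ = 1/√(1 − 0.6277²) = 1/√0.6060 = 1.285; Δt_3 = 1.285 × 0.9943 = 1.277 s.
Total: 8.922 + 9.734 + 1.277 s.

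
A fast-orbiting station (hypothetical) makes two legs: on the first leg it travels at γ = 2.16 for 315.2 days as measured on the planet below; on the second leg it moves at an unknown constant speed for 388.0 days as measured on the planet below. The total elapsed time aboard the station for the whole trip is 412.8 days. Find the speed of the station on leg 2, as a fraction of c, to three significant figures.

β = 0.726

Leg 1: γ = 2.16; τ_1 = 315.2/2.160 = 145.9 days.
Leg 2: speed unknown; τ_2 = 388.0/γ_2.
Total proper time: 145.9 + τ_2 = 412.8, so τ_2 = 412.8 − 145.9 = 266.9 days.
γ_2 = 388.0/266.9 = 1.454; β = √(1 − 1/γ²) = √0.5269.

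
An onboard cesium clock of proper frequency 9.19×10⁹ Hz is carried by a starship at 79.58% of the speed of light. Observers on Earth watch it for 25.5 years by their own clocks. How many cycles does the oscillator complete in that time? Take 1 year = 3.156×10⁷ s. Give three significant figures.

N = 4.48×10¹⁸

β = 0.7958; γ = 1/√(1 − 0.7958²) = 1/√0.3667 = 1.651
During 25.5 years of lab time, the oscillator's proper time advances by τ = Δt/γ = 25.5/1.651 = 15.44 years = 4.873×10⁸ s.
N = f × τ = 9.19×10⁹ × 4.873×10⁸ = 4.479×10¹⁸.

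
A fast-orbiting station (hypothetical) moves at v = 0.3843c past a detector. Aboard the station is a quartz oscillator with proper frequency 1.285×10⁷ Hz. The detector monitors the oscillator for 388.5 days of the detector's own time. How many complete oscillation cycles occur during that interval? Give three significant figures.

γ = 1/√(1 − 0.3843²) = 1/√0.8523 = 1.083
During 388.5 days of lab time, the oscillator's proper time advances by τ = Δt/γ = 388.5/1.083 = 358.7 days = 3.099×10⁷ s.
N = f × τ = 1.285×10⁷ × 3.099×10⁷ = 3.982×10¹⁴.

N = 3.98×10¹⁴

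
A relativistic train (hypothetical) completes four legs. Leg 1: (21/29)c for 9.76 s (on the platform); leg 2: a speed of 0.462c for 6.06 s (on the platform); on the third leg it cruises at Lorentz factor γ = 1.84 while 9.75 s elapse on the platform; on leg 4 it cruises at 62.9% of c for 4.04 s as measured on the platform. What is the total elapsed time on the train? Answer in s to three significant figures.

Leg 1: γ = 1/√(1 − (21/29)²) = 29/20 = 1.450; τ_1 = 9.76/1.450 = 6.731 s.
Leg 2: γ = 1/√(1 − 0.462²) = 1/√0.7866 = 1.128; τ_2 = 6.06/1.128 = 5.374 s.
Leg 3: γ = 1.84; τ_3 = 9.75/1.840 = 5.299 s.
Leg 4: β = 0.629; γ = 1/√(1 − 0.629²) = 1/√0.6044 = 1.286; τ_4 = 4.04/1.286 = 3.141 s.
Total: 6.731 + 5.374 + 5.299 + 3.141 s.

τ = 20.5 s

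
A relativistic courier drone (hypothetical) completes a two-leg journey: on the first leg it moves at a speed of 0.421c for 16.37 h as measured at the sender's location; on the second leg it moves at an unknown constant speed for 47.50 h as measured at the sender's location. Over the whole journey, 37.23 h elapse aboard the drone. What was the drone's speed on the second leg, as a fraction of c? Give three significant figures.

β = 0.882

Leg 1: γ = 1/√(1 − 0.421²) = 1/√0.8228 = 1.102; τ_1 = 16.37/1.102 = 14.85 h.
Leg 2: speed unknown; τ_2 = 47.50/γ_2.
Total proper time: 14.85 + τ_2 = 37.23, so τ_2 = 37.23 − 14.85 = 22.38 h.
γ_2 = 47.50/22.38 = 2.122; β = √(1 − 1/γ²) = √0.7780.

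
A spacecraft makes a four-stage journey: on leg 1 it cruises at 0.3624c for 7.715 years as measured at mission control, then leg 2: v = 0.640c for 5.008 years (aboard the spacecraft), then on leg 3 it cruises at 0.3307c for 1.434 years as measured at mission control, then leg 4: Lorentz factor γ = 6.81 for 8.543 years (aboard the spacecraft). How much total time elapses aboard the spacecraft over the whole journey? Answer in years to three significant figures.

Leg 1: γ = 1/√(1 − 0.3624²) = 1/√0.8687 = 1.073; τ_1 = 7.715/1.073 = 7.191 years.
Leg 2: 5.008 years is already measured aboard the spacecraft.
Leg 3: γ = 1/√(1 − 0.3307²) = 1/√0.8906 = 1.060; τ_3 = 1.434/1.060 = 1.353 years.
Leg 4: 8.543 years is already measured aboard the spacecraft.
Total: 7.191 + 5.008 + 1.353 + 8.543 years.

τ = 22.1 years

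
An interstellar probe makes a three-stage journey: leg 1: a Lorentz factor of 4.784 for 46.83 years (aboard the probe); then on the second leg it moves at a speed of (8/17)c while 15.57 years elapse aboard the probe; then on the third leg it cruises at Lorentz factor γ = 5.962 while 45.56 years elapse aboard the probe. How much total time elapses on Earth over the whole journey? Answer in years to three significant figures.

Leg 1: γ = 4.784; Δt_1 = 4.784 × 46.83 = 224.0 years.
Leg 2: γ = 1/√(1 − (8/17)²) = 17/15 ≈ 1.133; Δt_2 = 1.133 × 15.57 = 17.65 years.
Leg 3: γ = 5.962; Δt_3 = 5.962 × 45.56 = 271.6 years.
Total: 224.0 + 17.65 + 271.6 years.

Δt = 513 years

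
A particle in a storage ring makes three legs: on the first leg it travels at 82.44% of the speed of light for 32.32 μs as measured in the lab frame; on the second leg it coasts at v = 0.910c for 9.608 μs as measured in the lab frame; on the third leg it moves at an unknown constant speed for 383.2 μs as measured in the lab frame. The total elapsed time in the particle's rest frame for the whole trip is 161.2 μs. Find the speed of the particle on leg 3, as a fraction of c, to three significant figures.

β = 0.932

Leg 1: β = 0.8244; γ = 1/√(1 − 0.8244²) = 1/√0.3204 = 1.767; τ_1 = 32.32/1.767 = 18.29 μs.
Leg 2: γ = 1/√(1 − 0.910²) = 1/√0.1719 = 2.412; τ_2 = 9.608/2.412 = 3.984 μs.
Leg 3: speed unknown; τ_3 = 383.2/γ_3.
Total proper time: 18.29 + 3.984 + τ_3 = 161.2, so τ_3 = 161.2 − 22.28 = 138.9 μs.
γ_3 = 383.2/138.9 = 2.758; β = √(1 − 1/γ²) = √0.8686.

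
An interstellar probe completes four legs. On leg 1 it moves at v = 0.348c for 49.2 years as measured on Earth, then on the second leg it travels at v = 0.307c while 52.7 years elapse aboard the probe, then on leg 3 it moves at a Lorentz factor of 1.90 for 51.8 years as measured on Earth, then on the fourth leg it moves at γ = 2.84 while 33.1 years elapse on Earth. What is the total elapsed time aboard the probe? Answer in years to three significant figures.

τ = 138 years

Leg 1: γ = 1/√(1 − 0.348²) = 1/√0.8789 = 1.067; τ_1 = 49.2/1.067 = 46.12 years.
Leg 2: 52.7 years is already measured aboard the probe.
Leg 3: γ = 1.90; τ_3 = 51.8/1.900 = 27.26 years.
Leg 4: γ = 2.84; τ_4 = 33.1/2.840 = 11.65 years.
Total: 46.12 + 52.70 + 27.26 + 11.65 years.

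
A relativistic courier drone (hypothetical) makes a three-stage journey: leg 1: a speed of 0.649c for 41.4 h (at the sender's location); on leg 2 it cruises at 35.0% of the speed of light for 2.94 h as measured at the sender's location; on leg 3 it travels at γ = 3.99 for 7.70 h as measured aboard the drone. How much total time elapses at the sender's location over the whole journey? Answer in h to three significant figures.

Δt = 75.1 h

Leg 1: 41.4 h is already measured at the sender's location.
Leg 2: 2.94 h is already measured at the sender's location.
Leg 3: γ = 3.99; Δt_3 = 3.990 × 7.70 = 30.72 h.
Total: 41.40 + 2.940 + 30.72 h.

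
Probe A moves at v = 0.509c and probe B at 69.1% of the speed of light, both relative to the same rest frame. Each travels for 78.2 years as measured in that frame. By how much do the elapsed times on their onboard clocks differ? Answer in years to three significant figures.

|τ_A − τ_B| = 10.8 years

A: γ = 1/√(1 − 0.509²) = 1/√0.7409 = 1.162; τ_A = 78.2/1.162 = 67.31 years.
B: β = 0.691; γ = 1/√(1 − 0.691²) = 1/√0.5225 = 1.383; τ_B = 78.2/1.383 = 56.53 years.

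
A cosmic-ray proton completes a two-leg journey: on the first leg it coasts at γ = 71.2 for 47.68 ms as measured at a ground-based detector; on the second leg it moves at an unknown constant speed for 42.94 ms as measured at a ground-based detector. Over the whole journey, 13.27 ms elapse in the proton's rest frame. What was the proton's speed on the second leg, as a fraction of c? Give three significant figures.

β = 0.956

Leg 1: γ = 71.2; τ_1 = 47.68/71.20 = 0.6697 ms.
Leg 2: speed unknown; τ_2 = 42.94/γ_2.
Total proper time: 0.6697 + τ_2 = 13.27, so τ_2 = 13.27 − 0.6697 = 12.60 ms.
γ_2 = 42.94/12.60 = 3.408; β = √(1 − 1/γ²) = √0.9139.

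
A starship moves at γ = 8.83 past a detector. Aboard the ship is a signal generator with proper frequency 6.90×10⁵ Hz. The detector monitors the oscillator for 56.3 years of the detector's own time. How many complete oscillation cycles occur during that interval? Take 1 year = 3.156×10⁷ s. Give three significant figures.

N = 1.39×10¹⁴

γ = 8.83
During 56.3 years of lab time, the oscillator's proper time advances by τ = Δt/γ = 56.3/8.830 = 6.376 years = 2.012×10⁸ s.
N = f × τ = 6.90×10⁵ × 2.012×10⁸ = 1.388×10¹⁴.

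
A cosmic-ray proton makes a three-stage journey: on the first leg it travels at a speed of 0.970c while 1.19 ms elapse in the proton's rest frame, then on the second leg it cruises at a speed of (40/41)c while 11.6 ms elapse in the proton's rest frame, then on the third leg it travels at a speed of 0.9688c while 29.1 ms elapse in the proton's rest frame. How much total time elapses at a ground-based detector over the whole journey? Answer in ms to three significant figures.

Leg 1: γ = 1/√(1 − 0.970²) = 1/√0.05910 = 4.113; Δt_1 = 4.113 × 1.19 = 4.895 ms.
Leg 2: γ = 1/√(1 − (40/41)²) = 41/9 ≈ 4.556; Δt_2 = 4.556 × 11.6 = 52.84 ms.
Leg 3: γ = 1/√(1 − 0.9688²) = 1/√0.06143 = 4.035; Δt_3 = 4.035 × 29.1 = 117.4 ms.
Total: 4.895 + 52.84 + 117.4 ms.

Δt = 175 ms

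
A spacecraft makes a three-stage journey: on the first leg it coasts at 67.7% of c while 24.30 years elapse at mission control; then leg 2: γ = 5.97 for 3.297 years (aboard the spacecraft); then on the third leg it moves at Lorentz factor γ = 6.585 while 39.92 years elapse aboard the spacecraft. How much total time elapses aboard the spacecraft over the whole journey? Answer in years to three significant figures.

Leg 1: β = 0.677; γ = 1/√(1 − 0.677²) = 1/√0.5417 = 1.359; τ_1 = 24.30/1.359 = 17.88 years.
Leg 2: 3.297 years is already measured aboard the spacecraft.
Leg 3: 39.92 years is already measured aboard the spacecraft.
Total: 17.88 + 3.297 + 39.92 years.

τ = 61.1 years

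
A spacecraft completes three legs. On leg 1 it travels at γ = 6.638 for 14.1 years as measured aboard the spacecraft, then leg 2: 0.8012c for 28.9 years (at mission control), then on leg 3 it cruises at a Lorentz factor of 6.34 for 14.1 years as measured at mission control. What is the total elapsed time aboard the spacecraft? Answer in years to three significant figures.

Leg 1: 14.1 years is already measured aboard the spacecraft.
Leg 2: γ = 1/√(1 − 0.8012²) = 1/√0.3581 = 1.671; τ_2 = 28.9/1.671 = 17.29 years.
Leg 3: γ = 6.34; τ_3 = 14.1/6.340 = 2.224 years.
Total: 14.10 + 17.29 + 2.224 years.

τ = 33.6 years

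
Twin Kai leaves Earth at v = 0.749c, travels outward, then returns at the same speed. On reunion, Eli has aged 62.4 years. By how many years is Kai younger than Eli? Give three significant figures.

γ = 1/√(1 − 0.749²) = 1/√0.4390 = 1.509
Kai's elapsed proper time: τ = 62.4/1.509 = 41.34 years.
Age gap = Δt − τ = 62.4 − 41.34 years.

Δt − τ = 21.1 years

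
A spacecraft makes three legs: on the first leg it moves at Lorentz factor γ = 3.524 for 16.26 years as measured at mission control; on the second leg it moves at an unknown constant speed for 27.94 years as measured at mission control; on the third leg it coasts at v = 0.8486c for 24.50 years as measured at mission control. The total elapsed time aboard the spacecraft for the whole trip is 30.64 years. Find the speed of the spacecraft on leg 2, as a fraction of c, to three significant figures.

Leg 1: γ = 3.524; τ_1 = 16.26/3.524 = 4.614 years.
Leg 2: speed unknown; τ_2 = 27.94/γ_2.
Leg 3: γ = 1/√(1 − 0.8486²) = 1/√0.2799 = 1.890; τ_3 = 24.50/1.890 = 12.96 years.
Total proper time: 4.614 + τ_2 + 12.96 = 30.64, so τ_2 = 30.64 − 17.58 = 13.06 years.
γ_2 = 27.94/13.06 = 2.139; β = √(1 − 1/γ²) = √0.7814.

β = 0.884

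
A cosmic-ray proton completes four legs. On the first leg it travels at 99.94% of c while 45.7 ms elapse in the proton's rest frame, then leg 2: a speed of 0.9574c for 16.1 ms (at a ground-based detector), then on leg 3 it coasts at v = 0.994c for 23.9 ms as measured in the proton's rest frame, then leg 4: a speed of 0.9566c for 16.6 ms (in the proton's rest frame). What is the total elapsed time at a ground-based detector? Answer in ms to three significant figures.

Leg 1: β = 0.9994; γ = 1/√(1 − 0.9994²) = 1/√0.001200 = 28.87; Δt_1 = 28.87 × 45.7 = 1319 ms.
Leg 2: 16.1 ms is already measured at a ground-based detector.
Leg 3: γ = 1/√(1 − 0.994²) = 1/√0.01196 = 9.142; Δt_3 = 9.142 × 23.9 = 218.5 ms.
Leg 4: γ = 1/√(1 − 0.9566²) = 1/√0.08492 = 3.432; Δt_4 = 3.432 × 16.6 = 56.97 ms.
Total: 1319 + 16.10 + 218.5 + 56.97 ms.

Δt = 1610 ms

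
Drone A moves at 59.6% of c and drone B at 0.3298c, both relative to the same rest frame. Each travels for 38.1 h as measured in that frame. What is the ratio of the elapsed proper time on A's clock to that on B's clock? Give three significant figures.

A: β = 0.596; γ = 1/√(1 − 0.596²) = 1/√0.6448 = 1.245. B: γ = 1/√(1 − 0.3298²) = 1/√0.8912 = 1.059.
τ_A/τ_B = γ_B/γ_A = 1.059/1.245 = 0.8506, so τ_A/τ_B = 0.8506.

τ_A/τ_B = 0.851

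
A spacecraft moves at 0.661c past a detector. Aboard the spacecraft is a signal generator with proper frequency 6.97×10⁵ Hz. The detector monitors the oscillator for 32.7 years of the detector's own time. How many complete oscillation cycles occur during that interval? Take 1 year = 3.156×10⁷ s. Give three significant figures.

γ = 1/√(1 − 0.661²) = 1/√0.5631 = 1.333
During 32.7 years of lab time, the oscillator's proper time advances by τ = Δt/γ = 32.7/1.333 = 24.54 years = 7.744×10⁸ s.
N = f × τ = 6.97×10⁵ × 7.744×10⁸ = 5.398×10¹⁴.

N = 5.40×10¹⁴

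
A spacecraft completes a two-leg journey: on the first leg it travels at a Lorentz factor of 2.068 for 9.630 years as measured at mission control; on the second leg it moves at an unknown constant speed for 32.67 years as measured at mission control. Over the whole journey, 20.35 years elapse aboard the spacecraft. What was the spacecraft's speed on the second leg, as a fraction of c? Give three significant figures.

Leg 1: γ = 2.068; τ_1 = 9.630/2.068 = 4.657 years.
Leg 2: speed unknown; τ_2 = 32.67/γ_2.
Total proper time: 4.657 + τ_2 = 20.35, so τ_2 = 20.35 − 4.657 = 15.69 years.
γ_2 = 32.67/15.69 = 2.082; β = √(1 − 1/γ²) = √0.7693.

β = 0.877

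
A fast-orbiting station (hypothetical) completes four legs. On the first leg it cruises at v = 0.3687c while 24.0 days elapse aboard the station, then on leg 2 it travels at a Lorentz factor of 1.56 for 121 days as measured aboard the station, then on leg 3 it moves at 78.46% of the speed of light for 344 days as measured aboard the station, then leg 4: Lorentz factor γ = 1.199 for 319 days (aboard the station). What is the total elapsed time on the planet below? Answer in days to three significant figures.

Leg 1: γ = 1/√(1 − 0.3687²) = 1/√0.8641 = 1.076; Δt_1 = 1.076 × 24.0 = 25.82 days.
Leg 2: γ = 1.56; Δt_2 = 1.560 × 121 = 188.8 days.
Leg 3: β = 0.7846; γ = 1/√(1 − 0.7846²) = 1/√0.3844 = 1.613; Δt_3 = 1.613 × 344 = 554.8 days.
Leg 4: γ = 1.199; Δt_4 = 1.199 × 319 = 382.5 days.
Total: 25.82 + 188.8 + 554.8 + 382.5 days.

Δt = 1150 days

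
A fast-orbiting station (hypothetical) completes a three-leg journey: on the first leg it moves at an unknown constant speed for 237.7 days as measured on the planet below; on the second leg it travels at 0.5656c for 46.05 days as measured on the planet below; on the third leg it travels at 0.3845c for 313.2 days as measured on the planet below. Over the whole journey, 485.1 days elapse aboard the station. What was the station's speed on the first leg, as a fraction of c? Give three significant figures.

β = 0.747

Leg 1: speed unknown; τ_1 = 237.7/γ_1.
Leg 2: γ = 1/√(1 − 0.5656²) = 1/√0.6801 = 1.213; τ_2 = 46.05/1.213 = 37.98 days.
Leg 3: γ = 1/√(1 − 0.3845²) = 1/√0.8522 = 1.083; τ_3 = 313.2/1.083 = 289.1 days.
Total proper time: τ_1 + 37.98 + 289.1 = 485.1, so τ_1 = 485.1 − 327.1 = 158.0 days.
γ_1 = 237.7/158.0 = 1.504; β = √(1 − 1/γ²) = √0.5582.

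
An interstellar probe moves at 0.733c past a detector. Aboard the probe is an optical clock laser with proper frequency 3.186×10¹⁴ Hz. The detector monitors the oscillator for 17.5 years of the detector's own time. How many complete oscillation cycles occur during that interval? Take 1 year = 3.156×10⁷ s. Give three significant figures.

γ = 1/√(1 − 0.733²) = 1/√0.4627 = 1.470
During 17.5 years of lab time, the oscillator's proper time advances by τ = Δt/γ = 17.5/1.470 = 11.90 years = 3.757×10⁸ s.
N = f × τ = 3.186×10¹⁴ × 3.757×10⁸ = 1.197×10²³.

N = 1.20×10²³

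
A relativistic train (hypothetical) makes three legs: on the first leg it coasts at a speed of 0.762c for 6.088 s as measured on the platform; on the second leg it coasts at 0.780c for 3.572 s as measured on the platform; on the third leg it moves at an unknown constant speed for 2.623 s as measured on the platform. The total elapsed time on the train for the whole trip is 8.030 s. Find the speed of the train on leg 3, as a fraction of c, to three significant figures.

β = 0.708

Leg 1: γ = 1/√(1 − 0.762²) = 1/√0.4194 = 1.544; τ_1 = 6.088/1.544 = 3.942 s.
Leg 2: γ = 1/√(1 − 0.780²) = 1/√0.3916 = 1.598; τ_2 = 3.572/1.598 = 2.235 s.
Leg 3: speed unknown; τ_3 = 2.623/γ_3.
Total proper time: 3.942 + 2.235 + τ_3 = 8.030, so τ_3 = 8.030 − 6.178 = 1.852 s.
γ_3 = 2.623/1.852 = 1.416; β = √(1 − 1/γ²) = √0.5013.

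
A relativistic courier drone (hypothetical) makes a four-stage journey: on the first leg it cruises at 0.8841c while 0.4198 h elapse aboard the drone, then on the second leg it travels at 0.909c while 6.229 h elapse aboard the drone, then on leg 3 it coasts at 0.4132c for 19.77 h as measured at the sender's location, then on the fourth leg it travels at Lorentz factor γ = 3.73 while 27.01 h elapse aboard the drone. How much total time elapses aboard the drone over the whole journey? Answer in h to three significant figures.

Leg 1: 0.4198 h is already measured aboard the drone.
Leg 2: 6.229 h is already measured aboard the drone.
Leg 3: γ = 1/√(1 − 0.4132²) = 1/√0.8293 = 1.098; τ_3 = 19.77/1.098 = 18.00 h.
Leg 4: 27.01 h is already measured aboard the drone.
Total: 0.4198 + 6.229 + 18.00 + 27.01 h.

τ = 51.7 h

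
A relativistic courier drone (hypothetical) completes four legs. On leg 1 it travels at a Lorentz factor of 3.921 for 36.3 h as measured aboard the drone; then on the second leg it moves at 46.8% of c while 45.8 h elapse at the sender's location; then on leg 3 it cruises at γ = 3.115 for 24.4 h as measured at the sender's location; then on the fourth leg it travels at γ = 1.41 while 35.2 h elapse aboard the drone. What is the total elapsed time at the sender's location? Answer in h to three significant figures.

Δt = 262 h

Leg 1: γ = 3.921; Δt_1 = 3.921 × 36.3 = 142.3 h.
Leg 2: 45.8 h is already measured at the sender's location.
Leg 3: 24.4 h is already measured at the sender's location.
Leg 4: γ = 1.41; Δt_4 = 1.410 × 35.2 = 49.63 h.
Total: 142.3 + 45.80 + 24.40 + 49.63 h.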